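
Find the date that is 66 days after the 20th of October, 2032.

the 25th of December, 2032

Count 66 days after October 20, 2032:
October 2032: 31 − 20 = 11 days remain.
Then November (30): 30 days.
December 1–25, 2032: 25 days.
Total: 11 + 30 + 25 = 66 days.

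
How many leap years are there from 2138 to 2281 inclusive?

Years divisible by 4: 2140, 2144, …, 2280 — 36 in all.
Of these, 2200 is divisible by 100 but not 400, so not leap.
Leap years: 36 − 1 = 35.

35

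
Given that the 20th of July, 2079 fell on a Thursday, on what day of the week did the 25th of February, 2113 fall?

Saturday

From July 20, 2079 to July 20, 2112: 33 years, of which 8 contain a Feb 29 — 25×365 + 8×366 = 12053 days.
(2100 is not a leap year (divisible by 100 but not 400).)
July 2112: 31 − 20 = 11 days remain.
Then August (31), September (30), October (31), November (30), December (31), January (31): 31 + 30 + 31 + 30 + 31 + 31 = 184 days.
February 1–25, 2113: 25 days (2113 is not a leap year).
Residual: 220 days.
Total: 12273 days.
12273 mod 7 = 2, so 2 days after Thursday is Saturday.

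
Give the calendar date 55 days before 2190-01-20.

2189-11-26

Count 55 days before January 20, 2190:
November 2189: 30 − 26 = 4 days remain.
Then December (31): 31 days.
January 1–20, 2190: 20 days.
Total: 4 + 31 + 20 = 55 days.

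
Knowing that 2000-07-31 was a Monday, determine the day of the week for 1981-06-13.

Saturday

Count forward from the earlier date (June 13, 1981) to the later (July 31, 2000):
From June 13, 1981 to June 13, 2000: 19 years, of which 5 contain a Feb 29 — 14×365 + 5×366 = 6940 days.
(2000 is a leap year (divisible by 400).)
June 2000: 30 − 13 = 17 days remain.
July 1–31, 2000: 31 days.
Residual: 48 days.
Total: 6988 days.
6988 mod 7 = 2, so 2 days before Monday is Saturday.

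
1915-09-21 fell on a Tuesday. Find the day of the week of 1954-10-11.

Monday

Day-of-year of September 21, 1915: 264.
Day-of-year of October 11, 1954: 284.
1915 has 365 days, so 365 − 264 = 101 days remain in 1915.
Full years 1916–1953: 28 common + 10 leap = 28×365 + 10×366 = 13880 days.
Total: 101 + 13880 + 284 = 14265 days.
14265 mod 7 = 6, so 6 days after Tuesday is Monday.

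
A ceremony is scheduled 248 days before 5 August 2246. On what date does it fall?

30 November 2245

Count 248 days before August 5, 2246:
November 2245: 30 − 30 = 0 days remain.
Then December (31), January (31), February 2246 (28), March (31), April (30), May (31), June (30), July (31): 31 + 31 + 28 + 31 + 30 + 31 + 30 + 31 = 243 days.
August 1–5, 2246: 5 days.
Total: 0 + 243 + 5 = 248 days.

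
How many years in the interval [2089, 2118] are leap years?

6

Years divisible by 4 in [2089, 2118]: 2092, 2096, 2100, 2104, 2108, 2112, 2116.
Of these, 2100 is divisible by 100 but not 400, so not leap.
Leap years: 7 − 1 = 6.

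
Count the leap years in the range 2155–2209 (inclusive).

Years divisible by 4: 2156, 2160, …, 2208 — 14 in all.
Of these, 2200 is divisible by 100 but not 400, so not leap.
Leap years: 14 − 1 = 13.

13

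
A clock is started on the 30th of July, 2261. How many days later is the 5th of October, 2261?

67

July 2261: 31 − 30 = 1 day remains.
Then August (31), September (30): 31 + 30 = 61 days.
October 1–5, 2261: 5 days.
Total: 1 + 61 + 5 = 67 days.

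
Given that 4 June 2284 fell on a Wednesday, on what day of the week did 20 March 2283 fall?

Tuesday

Count forward from the earlier date (March 20, 2283) to the later (June 4, 2284):
March 20, 2283 → March 20, 2284: 366 days (2284 is a leap year).
March 2284: 31 − 20 = 11 days remain.
Then April (30), May (31): 30 + 31 = 61 days.
June 1–4, 2284: 4 days.
Residual: 76 days.
Total: 442 days.
442 mod 7 = 1, so 1 day before Wednesday is Tuesday.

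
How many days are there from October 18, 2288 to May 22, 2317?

10442

From October 18, 2288 to October 18, 2316: 28 years, of which 6 contain a Feb 29 — 22×365 + 6×366 = 10226 days.
(2300 is not a leap year (divisible by 100 but not 400).)
October 2316: 31 − 18 = 13 days remain.
Then November (30), December (31), January (31), February 2317 (28), March (31), April (30): 30 + 31 + 31 + 28 + 31 + 30 = 181 days.
May 1–22, 2317: 22 days.
Residual: 216 days.
Total: 10442 days.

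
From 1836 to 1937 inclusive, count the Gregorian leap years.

Years divisible by 4: 1836, 1840, …, 1936 — 26 in all.
Of these, 1900 is divisible by 100 but not 400, so not leap.
Leap years: 26 − 1 = 25.

25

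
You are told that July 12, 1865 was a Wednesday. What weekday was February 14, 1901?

Thursday

Day-of-year of July 12, 1865: 193.
Day-of-year of February 14, 1901: 45.
1865 has 365 days, so 365 − 193 = 172 days remain in 1865.
Full years 1866–1900: 27 common + 8 leap = 27×365 + 8×366 = 12783 days.
Total: 172 + 12783 + 45 = 13000 days.
13000 mod 7 = 1, so 1 day after Wednesday is Thursday.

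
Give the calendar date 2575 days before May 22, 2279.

May 3, 2272

Count 2575 days before May 22, 2279:
Day-of-year of May 3, 2272: 124.
Day-of-year of May 22, 2279: 142.
2272 has 366 days, so 366 − 124 = 242 days remain in 2272.
Full years: 2273: 365; 2274: 365; 2275: 365; 2276: 366; 2277: 365; 2278: 365. Sum = 2191.
Total: 242 + 2191 + 142 = 2575 days.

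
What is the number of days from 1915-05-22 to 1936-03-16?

Day-of-year of May 22, 1915: 142.
Day-of-year of March 16, 1936: 76.
1915 has 365 days, so 365 − 142 = 223 days remain in 1915.
Full years 1916–1935: 15 common + 5 leap = 15×365 + 5×366 = 7305 days.
Total: 223 + 7305 + 76 = 7604 days.

7604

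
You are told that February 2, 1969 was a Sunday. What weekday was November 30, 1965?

Tuesday

Count forward from the earlier date (November 30, 1965) to the later (February 2, 1969):
Day-of-year of November 30, 1965: 334.
Day-of-year of February 2, 1969: 33.
1965 has 365 days, so 365 − 334 = 31 days remain in 1965.
Full years: 1966: 365; 1967: 365; 1968: 366. Sum = 1096.
Total: 31 + 1096 + 33 = 1160 days.
1160 mod 7 = 5, so 5 days before Sunday is Tuesday.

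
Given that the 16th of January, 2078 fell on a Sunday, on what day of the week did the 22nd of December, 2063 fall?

Count forward from the earlier date (December 22, 2063) to the later (January 16, 2078):
Day-of-year of December 22, 2063: 356.
Day-of-year of January 16, 2078: 16.
2063 has 365 days, so 365 − 356 = 9 days remain in 2063.
Full years 2064–2077: 10 common + 4 leap = 10×365 + 4×366 = 5114 days.
Total: 9 + 5114 + 16 = 5139 days.
5139 mod 7 = 1, so 1 day before Sunday is Saturday.

Saturday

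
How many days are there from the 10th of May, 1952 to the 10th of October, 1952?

May 1952: 31 − 10 = 21 days remain.
Then June (30), July (31), August (31), September (30): 30 + 31 + 31 + 30 = 122 days.
October 1–10, 1952: 10 days.
Total: 21 + 122 + 10 = 153 days.

153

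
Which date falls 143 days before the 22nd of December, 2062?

the 1st of August, 2062

Count 143 days before December 22, 2062:
August 2062: 31 − 1 = 30 days remain.
Then September (30), October (31), November (30): 30 + 31 + 30 = 91 days.
December 1–22, 2062: 22 days.
Total: 30 + 91 + 22 = 143 days.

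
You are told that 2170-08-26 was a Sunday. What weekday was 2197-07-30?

From August 26, 2170 to August 26, 2196: 26 years, of which 7 contain a Feb 29 — 19×365 + 7×366 = 9497 days.
August 2196: 31 − 26 = 5 days remain.
Then 10 full months totalling 303 days.
July 1–30, 2197: 30 days.
Residual: 338 days.
Total: 9835 days.
9835 is a multiple of 7, so 2197-07-30 falls on the same weekday: Sunday.

Sunday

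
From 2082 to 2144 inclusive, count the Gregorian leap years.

15

Years divisible by 4: 2084, 2088, …, 2144 — 16 in all.
Of these, 2100 is divisible by 100 but not 400, so not leap.
Leap years: 16 − 1 = 15.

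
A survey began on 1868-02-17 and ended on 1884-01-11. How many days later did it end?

5807

From February 17, 1868 to February 17, 1883: 15 years, of which 4 contain a Feb 29 — 11×365 + 4×366 = 5479 days.
February 1883: 28 − 17 = 11 days remain (1883 is not a leap year, so February has 28 days).
Then 10 full months totalling 306 days.
January 1–11, 1884: 11 days.
Residual: 328 days.
Total: 5807 days.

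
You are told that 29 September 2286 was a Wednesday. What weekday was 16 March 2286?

Count forward from the earlier date (March 16, 2286) to the later (September 29, 2286):
March 2286: 31 − 16 = 15 days remain.
Then April (30), May (31), June (30), July (31), August (31): 30 + 31 + 30 + 31 + 31 = 153 days.
September 1–29, 2286: 29 days.
Total: 15 + 153 + 29 = 197 days.
197 mod 7 = 1, so 1 day before Wednesday is Tuesday.

Tuesday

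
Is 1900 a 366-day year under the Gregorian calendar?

No

1900 is not a leap year (divisible by 100 but not 400).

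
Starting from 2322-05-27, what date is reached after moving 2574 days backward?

2315-05-10

Count 2574 days before May 27, 2322:
From May 10, 2315 to May 10, 2322: 7 years, of which 2 contain a Feb 29 — 5×365 + 2×366 = 2557 days.
Within May 2322: 27 − 10 = 17 days.
Total: 2574 days.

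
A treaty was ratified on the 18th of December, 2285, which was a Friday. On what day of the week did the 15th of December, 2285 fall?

Count forward from the earlier date (December 15, 2285) to the later (December 18, 2285):
Within December 2285: 18 − 15 = 3 days.
3 mod 7 = 3, so 3 days before Friday is Tuesday.

Tuesday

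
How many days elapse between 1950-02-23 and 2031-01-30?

Day-of-year of February 23, 1950: 54.
Day-of-year of January 30, 2031: 30.
1950 has 365 days, so 365 − 54 = 311 days remain in 1950.
Full years 1951–2030: 60 common + 20 leap = 60×365 + 20×366 = 29220 days.
Total: 311 + 29220 + 30 = 29561 days.

29561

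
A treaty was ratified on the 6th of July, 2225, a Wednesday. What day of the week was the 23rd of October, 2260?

Tuesday

From July 6, 2225 to July 6, 2260: 35 years, of which 9 contain a Feb 29 — 26×365 + 9×366 = 12784 days.
July 2260: 31 − 6 = 25 days remain.
Then August (31), September (30): 31 + 30 = 61 days.
October 1–23, 2260: 23 days.
Residual: 109 days.
Total: 12893 days.
12893 mod 7 = 6, so 6 days after Wednesday is Tuesday.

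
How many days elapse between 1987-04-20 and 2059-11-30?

From April 20, 1987 to April 20, 2059: 72 years, of which 18 contain a Feb 29 — 54×365 + 18×366 = 26298 days.
(2000 is a leap year (divisible by 400).)
April 2059: 30 − 20 = 10 days remain.
Then May (31), June (30), July (31), August (31), September (30), October (31): 31 + 30 + 31 + 31 + 30 + 31 = 184 days.
November 1–30, 2059: 30 days.
Residual: 224 days.
Total: 26522 days.

26522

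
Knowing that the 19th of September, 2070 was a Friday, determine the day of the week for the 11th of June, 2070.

Wednesday

Count forward from the earlier date (June 11, 2070) to the later (September 19, 2070):
June 2070: 30 − 11 = 19 days remain.
Then July (31), August (31): 31 + 31 = 62 days.
September 1–19, 2070: 19 days.
Total: 19 + 62 + 19 = 100 days.
100 mod 7 = 2, so 2 days before Friday is Wednesday.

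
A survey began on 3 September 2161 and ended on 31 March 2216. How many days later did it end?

Day-of-year of September 3, 2161: 246.
Day-of-year of March 31, 2216: 91.
2161 has 365 days, so 365 − 246 = 119 days remain in 2161.
Full years 2162–2215: 42 common + 12 leap = 42×365 + 12×366 = 19722 days.
Total: 119 + 19722 + 91 = 19932 days.

19932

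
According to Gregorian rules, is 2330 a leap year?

2330 is not a leap year.

No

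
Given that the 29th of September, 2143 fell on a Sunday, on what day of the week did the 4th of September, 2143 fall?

Count forward from the earlier date (September 4, 2143) to the later (September 29, 2143):
Within September 2143: 29 − 4 = 25 days.
25 mod 7 = 4, so 4 days before Sunday is Wednesday.

Wednesday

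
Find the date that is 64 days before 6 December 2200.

3 October 2200

Count 64 days before December 6, 2200:
October 2200: 31 − 3 = 28 days remain.
Then November (30): 30 days.
December 1–6, 2200: 6 days.
Total: 28 + 30 + 6 = 64 days.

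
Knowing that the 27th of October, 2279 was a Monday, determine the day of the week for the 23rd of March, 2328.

From October 27, 2279 to October 27, 2327: 48 years, of which 11 contain a Feb 29 — 37×365 + 11×366 = 17531 days.
(2300 is not a leap year (divisible by 100 but not 400).)
October 2327: 31 − 27 = 4 days remain.
Then November (30), December (31), January (31), February 2328 (29): 30 + 31 + 31 + 29 = 121 days.
March 1–23, 2328: 23 days.
Residual: 148 days.
Total: 17679 days.
17679 mod 7 = 4, so 4 days after Monday is Friday.

Friday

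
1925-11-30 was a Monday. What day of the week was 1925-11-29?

Count forward from the earlier date (November 29, 1925) to the later (November 30, 1925):
Within November 1925: 30 − 29 = 1 day.
1 mod 7 = 1, so 1 day before Monday is Sunday.

Sunday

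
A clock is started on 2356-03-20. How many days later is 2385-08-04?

Day-of-year of March 20, 2356: 80.
Day-of-year of August 4, 2385: 216.
2356 has 366 days, so 366 − 80 = 286 days remain in 2356.
Full years 2357–2384: 21 common + 7 leap = 21×365 + 7×366 = 10227 days.
Total: 286 + 10227 + 216 = 10729 days.

10729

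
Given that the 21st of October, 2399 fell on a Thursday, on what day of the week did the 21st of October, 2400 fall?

October 21, 2399 → October 21, 2400: 366 days (2400 is a leap year (divisible by 400)).
Total: 366 days.
366 mod 7 = 2, so 2 days after Thursday is Saturday.

Saturday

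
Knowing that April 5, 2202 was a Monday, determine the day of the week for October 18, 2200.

Saturday

Count forward from the earlier date (October 18, 2200) to the later (April 5, 2202):
October 2200: 31 − 18 = 13 days remain.
Then 17 full months totalling 516 days.
April 1–5, 2202: 5 days.
Total: 13 + 516 + 5 = 534 days.
534 mod 7 = 2, so 2 days before Monday is Saturday.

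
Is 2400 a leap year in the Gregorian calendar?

2400 is a leap year (divisible by 400).

Yes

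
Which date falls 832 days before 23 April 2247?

11 January 2245

Count 832 days before April 23, 2247:
January 11, 2245 → January 11, 2246: 365 days.
January 11, 2246 → January 11, 2247: 365 days.
January 2247: 31 − 11 = 20 days remain.
Then February 2247 (28), March (31): 28 + 31 = 59 days.
April 1–23, 2247: 23 days.
Residual: 102 days.
Total: 832 days.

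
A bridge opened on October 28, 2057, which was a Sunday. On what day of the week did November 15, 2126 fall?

From October 28, 2057 to October 28, 2126: 69 years, of which 16 contain a Feb 29 — 53×365 + 16×366 = 25201 days.
(2100 is not a leap year (divisible by 100 but not 400).)
October 2126: 31 − 28 = 3 days remain.
November 1–15, 2126: 15 days.
Residual: 18 days.
Total: 25219 days.
25219 mod 7 = 5, so 5 days after Sunday is Friday.

Friday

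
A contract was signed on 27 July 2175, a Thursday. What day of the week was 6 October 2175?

July 2175: 31 − 27 = 4 days remain.
Then August (31), September (30): 31 + 30 = 61 days.
October 1–6, 2175: 6 days.
Total: 4 + 61 + 6 = 71 days.
71 mod 7 = 1, so 1 day after Thursday is Friday.

Friday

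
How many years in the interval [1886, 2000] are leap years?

28

Years divisible by 4: 1888, 1892, …, 2000 — 29 in all.
Of these, 1900 is divisible by 100 but not 400, so not leap.
2000 is divisible by 400, so still leap.
Leap years: 29 − 1 = 28.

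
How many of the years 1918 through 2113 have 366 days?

48

Years divisible by 4: 1920, 1924, …, 2112 — 49 in all.
Of these, 2100 is divisible by 100 but not 400, so not leap.
2000 is divisible by 400, so still leap.
Leap years: 49 − 1 = 48.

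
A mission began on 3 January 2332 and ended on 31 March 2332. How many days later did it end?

88

January 2332: 31 − 3 = 28 days remain.
Then February 2332 (29): 29 days.
March 1–31, 2332: 31 days.
Total: 28 + 29 + 31 = 88 days.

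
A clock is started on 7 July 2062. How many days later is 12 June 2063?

340

Day-of-year of July 7, 2062: 188.
Day-of-year of June 12, 2063: 163.
2062 has 365 days, so 365 − 188 = 177 days remain in 2062.
Total: 177 + 163 = 340 days.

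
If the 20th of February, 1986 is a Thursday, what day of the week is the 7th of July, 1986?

Monday

February 1986: 28 − 20 = 8 days remain (1986 is not a leap year, so February has 28 days).
Then March (31), April (30), May (31), June (30): 31 + 30 + 31 + 30 = 122 days.
July 1–7, 1986: 7 days.
Total: 8 + 122 + 7 = 137 days.
137 mod 7 = 4, so 4 days after Thursday is Monday.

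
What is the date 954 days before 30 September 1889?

19 February 1887

Count 954 days before September 30, 1889:
Day-of-year of February 19, 1887: 50.
Day-of-year of September 30, 1889: 273.
1887 has 365 days, so 365 − 50 = 315 days remain in 1887.
Full years: 1888: 366. Sum = 366.
Total: 315 + 366 + 273 = 954 days.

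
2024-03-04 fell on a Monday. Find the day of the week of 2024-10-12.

March 2024: 31 − 4 = 27 days remain.
Then April (30), May (31), June (30), July (31), August (31), September (30): 30 + 31 + 30 + 31 + 31 + 30 = 183 days.
October 1–12, 2024: 12 days.
Total: 27 + 183 + 12 = 222 days.
222 mod 7 = 5, so 5 days after Monday is Saturday.

Saturday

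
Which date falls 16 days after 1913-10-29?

1913-11-14

Count 16 days after October 29, 1913:
October 1913: 31 − 29 = 2 days remain.
November 1–14, 1913: 14 days.
Total: 2 + 14 = 16 days.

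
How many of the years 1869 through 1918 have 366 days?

Years divisible by 4 in [1869, 1918]: 1872, 1876, 1880, 1884, 1888, 1892, 1896, 1900, 1904, 1908, 1912, 1916.
Of these, 1900 is divisible by 100 but not 400, so not leap.
Leap years: 12 − 1 = 11.

11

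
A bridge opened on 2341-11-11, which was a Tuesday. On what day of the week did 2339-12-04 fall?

Monday

Count forward from the earlier date (December 4, 2339) to the later (November 11, 2341):
Day-of-year of December 4, 2339: 338.
Day-of-year of November 11, 2341: 315.
2339 has 365 days, so 365 − 338 = 27 days remain in 2339.
Full years: 2340: 366. Sum = 366.
Total: 27 + 366 + 315 = 708 days.
708 mod 7 = 1, so 1 day before Tuesday is Monday.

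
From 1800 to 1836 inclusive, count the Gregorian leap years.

Years divisible by 4 in [1800, 1836]: 1800, 1804, 1808, 1812, 1816, 1820, 1824, 1828, 1832, 1836.
Of these, 1800 is divisible by 100 but not 400, so not leap.
Leap years: 10 − 1 = 9.

9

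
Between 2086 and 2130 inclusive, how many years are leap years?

Years divisible by 4 in [2086, 2130]: 2088, 2092, 2096, 2100, 2104, 2108, 2112, 2116, 2120, 2124, 2128.
Of these, 2100 is divisible by 100 but not 400, so not leap.
Leap years: 11 − 1 = 10.

10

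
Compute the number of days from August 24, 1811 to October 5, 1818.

From August 24, 1811 to August 24, 1818: 7 years, of which 2 contain a Feb 29 — 5×365 + 2×366 = 2557 days.
August 1818: 31 − 24 = 7 days remain.
Then September (30): 30 days.
October 1–5, 1818: 5 days.
Residual: 42 days.
Total: 2599 days.

2599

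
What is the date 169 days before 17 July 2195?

29 January 2195

Count 169 days before July 17, 2195:
January 2195: 31 − 29 = 2 days remain.
Then February 2195 (28), March (31), April (30), May (31), June (30): 28 + 31 + 30 + 31 + 30 = 150 days.
July 1–17, 2195: 17 days.
Total: 2 + 150 + 17 = 169 days.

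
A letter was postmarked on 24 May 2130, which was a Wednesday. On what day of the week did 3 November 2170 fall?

Saturday

From May 24, 2130 to May 24, 2170: 40 years, of which 10 contain a Feb 29 — 30×365 + 10×366 = 14610 days.
May 2170: 31 − 24 = 7 days remain.
Then June (30), July (31), August (31), September (30), October (31): 30 + 31 + 31 + 30 + 31 = 153 days.
November 1–3, 2170: 3 days.
Residual: 163 days.
Total: 14773 days.
14773 mod 7 = 3, so 3 days after Wednesday is Saturday.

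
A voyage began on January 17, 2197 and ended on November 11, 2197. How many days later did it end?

298

January 2197: 31 − 17 = 14 days remain.
Then 9 full months totalling 273 days.
November 1–11, 2197: 11 days.
Total: 14 + 273 + 11 = 298 days.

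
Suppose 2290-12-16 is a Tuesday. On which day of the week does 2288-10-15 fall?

Monday

Count forward from the earlier date (October 15, 2288) to the later (December 16, 2290):
Day-of-year of October 15, 2288: 289.
Day-of-year of December 16, 2290: 350.
2288 has 366 days, so 366 − 289 = 77 days remain in 2288.
Full years: 2289: 365. Sum = 365.
Total: 77 + 365 + 350 = 792 days.
792 mod 7 = 1, so 1 day before Tuesday is Monday.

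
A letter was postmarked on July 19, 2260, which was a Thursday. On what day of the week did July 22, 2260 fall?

Sunday

Within July 2260: 22 − 19 = 3 days.
3 mod 7 = 3, so 3 days after Thursday is Sunday.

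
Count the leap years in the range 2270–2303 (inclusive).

Years divisible by 4 in [2270, 2303]: 2272, 2276, 2280, 2284, 2288, 2292, 2296, 2300.
Of these, 2300 is divisible by 100 but not 400, so not leap.
Leap years: 8 − 1 = 7.

7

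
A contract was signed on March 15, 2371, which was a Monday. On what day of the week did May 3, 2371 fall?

March 2371: 31 − 15 = 16 days remain.
Then April (30): 30 days.
May 1–3, 2371: 3 days.
Total: 16 + 30 + 3 = 49 days.
49 is a multiple of 7, so May 3, 2371 falls on the same weekday: Monday.

Monday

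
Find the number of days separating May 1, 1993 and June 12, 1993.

May 1993: 31 − 1 = 30 days remain.
June 1–12, 1993: 12 days.
Total: 30 + 12 = 42 days.

42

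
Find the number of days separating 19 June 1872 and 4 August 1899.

9907

From June 19, 1872 to June 19, 1899: 27 years, of which 6 contain a Feb 29 — 21×365 + 6×366 = 9861 days.
June 1899: 30 − 19 = 11 days remain.
Then July (31): 31 days.
August 1–4, 1899: 4 days.
Residual: 46 days.
Total: 9907 days.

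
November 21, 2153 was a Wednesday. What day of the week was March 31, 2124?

Friday

Count forward from the earlier date (March 31, 2124) to the later (November 21, 2153):
Day-of-year of March 31, 2124: 91.
Day-of-year of November 21, 2153: 325.
2124 has 366 days, so 366 − 91 = 275 days remain in 2124.
Full years 2125–2152: 21 common + 7 leap = 21×365 + 7×366 = 10227 days.
Total: 275 + 10227 + 325 = 10827 days.
10827 mod 7 = 5, so 5 days before Wednesday is Friday.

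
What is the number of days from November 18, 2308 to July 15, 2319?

From November 18, 2308 to November 18, 2318: 10 years, of which 2 contain a Feb 29 — 8×365 + 2×366 = 3652 days.
November 2318: 30 − 18 = 12 days remain.
Then December (31), January (31), February 2319 (28), March (31), April (30), May (31), June (30): 31 + 31 + 28 + 31 + 30 + 31 + 30 = 212 days.
July 1–15, 2319: 15 days.
Residual: 239 days.
Total: 3891 days.

3891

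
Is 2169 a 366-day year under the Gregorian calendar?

No

2169 is not a leap year.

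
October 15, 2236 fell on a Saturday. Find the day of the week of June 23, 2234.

Monday

Count forward from the earlier date (June 23, 2234) to the later (October 15, 2236):
June 23, 2234 → June 23, 2235: 365 days.
June 23, 2235 → June 23, 2236: 366 days (2236 is a leap year).
June 2236: 30 − 23 = 7 days remain.
Then July (31), August (31), September (30): 31 + 31 + 30 = 92 days.
October 1–15, 2236: 15 days.
Residual: 114 days.
Total: 845 days.
845 mod 7 = 5, so 5 days before Saturday is Monday.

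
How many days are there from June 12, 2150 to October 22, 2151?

497

Day-of-year of June 12, 2150: 163.
Day-of-year of October 22, 2151: 295.
2150 has 365 days, so 365 − 163 = 202 days remain in 2150.
Total: 202 + 295 = 497 days.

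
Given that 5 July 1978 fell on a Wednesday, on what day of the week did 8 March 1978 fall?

Count forward from the earlier date (March 8, 1978) to the later (July 5, 1978):
March 1978: 31 − 8 = 23 days remain.
Then April (30), May (31), June (30): 30 + 31 + 30 = 91 days.
July 1–5, 1978: 5 days.
Total: 23 + 91 + 5 = 119 days.
119 is a multiple of 7, so 8 March 1978 falls on the same weekday: Wednesday.

Wednesday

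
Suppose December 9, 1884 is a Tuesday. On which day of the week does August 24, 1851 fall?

Sunday

Count forward from the earlier date (August 24, 1851) to the later (December 9, 1884):
Day-of-year of August 24, 1851: 236.
Day-of-year of December 9, 1884: 344.
1851 has 365 days, so 365 − 236 = 129 days remain in 1851.
Full years 1852–1883: 24 common + 8 leap = 24×365 + 8×366 = 11688 days.
Total: 129 + 11688 + 344 = 12161 days.
12161 mod 7 = 2, so 2 days before Tuesday is Sunday.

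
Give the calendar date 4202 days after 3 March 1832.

4 September 1843

Count 4202 days after March 3, 1832:
From March 3, 1832 to March 3, 1843: 11 years, of which 2 contain a Feb 29 — 9×365 + 2×366 = 4017 days.
March 1843: 31 − 3 = 28 days remain.
Then April (30), May (31), June (30), July (31), August (31): 30 + 31 + 30 + 31 + 31 = 153 days.
September 1–4, 1843: 4 days.
Residual: 185 days.
Total: 4202 days.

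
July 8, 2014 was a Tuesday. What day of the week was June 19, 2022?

Sunday

Day-of-year of July 8, 2014: 189.
Day-of-year of June 19, 2022: 170.
2014 has 365 days, so 365 − 189 = 176 days remain in 2014.
Full years 2015–2021: 5 common + 2 leap = 5×365 + 2×366 = 2557 days.
Total: 176 + 2557 + 170 = 2903 days.
2903 mod 7 = 5, so 5 days after Tuesday is Sunday.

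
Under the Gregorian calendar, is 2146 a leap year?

No

2146 is not a leap year.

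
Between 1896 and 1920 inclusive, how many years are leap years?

Years divisible by 4 in [1896, 1920]: 1896, 1900, 1904, 1908, 1912, 1916, 1920.
Of these, 1900 is divisible by 100 but not 400, so not leap.
Leap years: 7 − 1 = 6.

6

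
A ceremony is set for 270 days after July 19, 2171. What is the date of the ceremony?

April 14, 2172

Count 270 days after July 19, 2171:
Day-of-year of July 19, 2171: 200.
Day-of-year of April 14, 2172: 105.
2171 has 365 days, so 365 − 200 = 165 days remain in 2171.
Total: 165 + 105 = 270 days.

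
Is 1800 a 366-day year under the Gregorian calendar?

No

1800 is not a leap year (divisible by 100 but not 400).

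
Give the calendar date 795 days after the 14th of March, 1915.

the 17th of May, 1917

Count 795 days after March 14, 1915:
March 1915: 31 − 14 = 17 days remain.
Then 25 full months totalling 761 days.
May 1–17, 1917: 17 days.
Total: 17 + 761 + 17 = 795 days.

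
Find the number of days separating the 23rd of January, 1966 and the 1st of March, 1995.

From January 23, 1966 to January 23, 1995: 29 years, of which 7 contain a Feb 29 — 22×365 + 7×366 = 10592 days.
January 1995: 31 − 23 = 8 days remain.
Then February 1995 (28): 28 days.
March 1, 1995: 1 day.
Residual: 37 days.
Total: 10629 days.

10629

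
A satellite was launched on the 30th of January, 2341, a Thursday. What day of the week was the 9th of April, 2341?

January 2341: 31 − 30 = 1 day remains.
Then February 2341 (28), March (31): 28 + 31 = 59 days.
April 1–9, 2341: 9 days.
Total: 1 + 59 + 9 = 69 days.
69 mod 7 = 6, so 6 days after Thursday is Wednesday.

Wednesday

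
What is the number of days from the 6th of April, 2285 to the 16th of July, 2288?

1197

Day-of-year of April 6, 2285: 96.
Day-of-year of July 16, 2288: 198.
2285 has 365 days, so 365 − 96 = 269 days remain in 2285.
Full years: 2286: 365; 2287: 365. Sum = 730.
Total: 269 + 730 + 198 = 1197 days.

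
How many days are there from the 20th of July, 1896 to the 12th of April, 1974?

28389

From July 20, 1896 to July 20, 1973: 77 years, of which 18 contain a Feb 29 — 59×365 + 18×366 = 28123 days.
(1900 is not a leap year (divisible by 100 but not 400).)
July 1973: 31 − 20 = 11 days remain.
Then August (31), September (30), October (31), November (30), December (31), January (31), February 1974 (28), March (31): 31 + 30 + 31 + 30 + 31 + 31 + 28 + 31 = 243 days.
April 1–12, 1974: 12 days.
Residual: 266 days.
Total: 28389 days.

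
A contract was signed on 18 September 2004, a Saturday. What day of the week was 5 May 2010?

September 18, 2004 → September 18, 2005: 365 days.
September 18, 2005 → September 18, 2006: 365 days.
September 18, 2006 → September 18, 2007: 365 days.
September 18, 2007 → September 18, 2008: 366 days (2008 is a leap year).
September 18, 2008 → September 18, 2009: 365 days.
September 2009: 30 − 18 = 12 days remain.
Then October (31), November (30), December (31), January (31), February 2010 (28), March (31), April (30): 31 + 30 + 31 + 31 + 28 + 31 + 30 = 212 days.
May 1–5, 2010: 5 days.
Residual: 229 days.
Total: 2055 days.
2055 mod 7 = 4, so 4 days after Saturday is Wednesday.

Wednesday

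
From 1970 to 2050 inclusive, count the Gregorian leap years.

Years divisible by 4: 1972, 1976, …, 2048 — 20 in all.
2000 is divisible by 400, so still leap.
No century exceptions apply. Count: 20.

20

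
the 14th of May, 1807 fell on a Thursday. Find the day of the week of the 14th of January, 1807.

Wednesday

Count forward from the earlier date (January 14, 1807) to the later (May 14, 1807):
January 1807: 31 − 14 = 17 days remain.
Then February 1807 (28), March (31), April (30): 28 + 31 + 30 = 89 days.
May 1–14, 1807: 14 days.
Total: 17 + 89 + 14 = 120 days.
120 mod 7 = 1, so 1 day before Thursday is Wednesday.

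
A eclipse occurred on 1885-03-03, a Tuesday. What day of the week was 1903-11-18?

Day-of-year of March 3, 1885: 62.
Day-of-year of November 18, 1903: 322.
1885 has 365 days, so 365 − 62 = 303 days remain in 1885.
Full years 1886–1902: 14 common + 3 leap = 14×365 + 3×366 = 6208 days.
Total: 303 + 6208 + 322 = 6833 days.
6833 mod 7 = 1, so 1 day after Tuesday is Wednesday.

Wednesday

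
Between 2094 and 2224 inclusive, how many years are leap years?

Years divisible by 4: 2096, 2100, …, 2224 — 33 in all.
Of these, 2100, 2200 are divisible by 100 but not 400, so not leap.
Leap years: 33 − 2 = 31.

31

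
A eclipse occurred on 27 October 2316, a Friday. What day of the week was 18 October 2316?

Wednesday

Count forward from the earlier date (October 18, 2316) to the later (October 27, 2316):
Within October 2316: 27 − 18 = 9 days.
9 mod 7 = 2, so 2 days before Friday is Wednesday.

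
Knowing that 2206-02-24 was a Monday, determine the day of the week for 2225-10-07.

Day-of-year of February 24, 2206: 55.
Day-of-year of October 7, 2225: 280.
2206 has 365 days, so 365 − 55 = 310 days remain in 2206.
Full years 2207–2224: 13 common + 5 leap = 13×365 + 5×366 = 6575 days.
Total: 310 + 6575 + 280 = 7165 days.
7165 mod 7 = 4, so 4 days after Monday is Friday.

Friday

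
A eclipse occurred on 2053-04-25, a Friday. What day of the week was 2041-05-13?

Monday

Count forward from the earlier date (May 13, 2041) to the later (April 25, 2053):
Day-of-year of May 13, 2041: 133.
Day-of-year of April 25, 2053: 115.
2041 has 365 days, so 365 − 133 = 232 days remain in 2041.
Full years 2042–2052: 8 common + 3 leap = 8×365 + 3×366 = 4018 days.
Total: 232 + 4018 + 115 = 4365 days.
4365 mod 7 = 4, so 4 days before Friday is Monday.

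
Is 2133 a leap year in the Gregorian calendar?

2133 is not a leap year.

No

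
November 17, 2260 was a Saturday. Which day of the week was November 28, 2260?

Within November 2260: 28 − 17 = 11 days.
11 mod 7 = 4, so 4 days after Saturday is Wednesday.

Wednesday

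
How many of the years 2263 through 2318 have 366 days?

Years divisible by 4: 2264, 2268, …, 2316 — 14 in all.
Of these, 2300 is divisible by 100 but not 400, so not leap.
Leap years: 14 − 1 = 13.

13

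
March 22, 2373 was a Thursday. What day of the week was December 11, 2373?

March 2373: 31 − 22 = 9 days remain.
Then April (30), May (31), June (30), July (31), August (31), September (30), October (31), November (30): 30 + 31 + 30 + 31 + 31 + 30 + 31 + 30 = 244 days.
December 1–11, 2373: 11 days.
Total: 9 + 244 + 11 = 264 days.
264 mod 7 = 5, so 5 days after Thursday is Tuesday.

Tuesday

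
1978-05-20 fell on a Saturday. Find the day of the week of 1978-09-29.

Friday

May 1978: 31 − 20 = 11 days remain.
Then June (30), July (31), August (31): 30 + 31 + 31 = 92 days.
September 1–29, 1978: 29 days.
Total: 11 + 92 + 29 = 132 days.
132 mod 7 = 6, so 6 days after Saturday is Friday.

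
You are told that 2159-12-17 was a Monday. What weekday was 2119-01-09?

Count forward from the earlier date (January 9, 2119) to the later (December 17, 2159):
Day-of-year of January 9, 2119: 9.
Day-of-year of December 17, 2159: 351.
2119 has 365 days, so 365 − 9 = 356 days remain in 2119.
Full years 2120–2158: 29 common + 10 leap = 29×365 + 10×366 = 14245 days.
Total: 356 + 14245 + 351 = 14952 days.
14952 is a multiple of 7, so 2119-01-09 falls on the same weekday: Monday.

Monday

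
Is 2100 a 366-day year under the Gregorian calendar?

No

2100 is not a leap year (divisible by 100 but not 400).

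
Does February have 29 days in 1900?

1900 is not a leap year (divisible by 100 but not 400).

No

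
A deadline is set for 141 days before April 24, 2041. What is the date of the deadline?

December 4, 2040

Count 141 days before April 24, 2041:
Day-of-year of December 4, 2040: 339.
Day-of-year of April 24, 2041: 114.
2040 has 366 days, so 366 − 339 = 27 days remain in 2040.
Total: 27 + 114 = 141 days.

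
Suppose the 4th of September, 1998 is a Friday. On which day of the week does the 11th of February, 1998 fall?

Count forward from the earlier date (February 11, 1998) to the later (September 4, 1998):
February 1998: 28 − 11 = 17 days remain (1998 is not a leap year, so February has 28 days).
Then March (31), April (30), May (31), June (30), July (31), August (31): 31 + 30 + 31 + 30 + 31 + 31 = 184 days.
September 1–4, 1998: 4 days.
Total: 17 + 184 + 4 = 205 days.
205 mod 7 = 2, so 2 days before Friday is Wednesday.

Wednesday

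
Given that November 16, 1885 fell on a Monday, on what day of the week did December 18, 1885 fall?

November 1885: 30 − 16 = 14 days remain.
December 1–18, 1885: 18 days.
Total: 14 + 18 = 32 days.
32 mod 7 = 4, so 4 days after Monday is Friday.

Friday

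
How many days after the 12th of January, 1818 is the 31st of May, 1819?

504

January 12, 1818 → January 12, 1819: 365 days.
January 1819: 31 − 12 = 19 days remain.
Then February 1819 (28), March (31), April (30): 28 + 31 + 30 = 89 days.
May 1–31, 1819: 31 days.
Residual: 139 days.
Total: 504 days.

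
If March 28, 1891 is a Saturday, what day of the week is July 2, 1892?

Saturday

March 1891: 31 − 28 = 3 days remain.
Then 15 full months totalling 457 days.
July 1–2, 1892: 2 days.
Total: 3 + 457 + 2 = 462 days.
462 is a multiple of 7, so July 2, 1892 falls on the same weekday: Saturday.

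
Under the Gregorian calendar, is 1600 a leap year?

Yes

1600 is a leap year (divisible by 400).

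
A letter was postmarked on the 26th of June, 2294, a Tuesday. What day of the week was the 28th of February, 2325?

Saturday

From June 26, 2294 to June 26, 2324: 30 years, of which 7 contain a Feb 29 — 23×365 + 7×366 = 10957 days.
(2300 is not a leap year (divisible by 100 but not 400).)
June 2324: 30 − 26 = 4 days remain.
Then July (31), August (31), September (30), October (31), November (30), December (31), January (31): 31 + 31 + 30 + 31 + 30 + 31 + 31 = 215 days.
February 1–28, 2325: 28 days (2325 is not a leap year).
Residual: 247 days.
Total: 11204 days.
11204 mod 7 = 4, so 4 days after Tuesday is Saturday.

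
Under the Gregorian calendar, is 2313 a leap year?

2313 is not a leap year.

No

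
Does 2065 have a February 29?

No

2065 is not a leap year.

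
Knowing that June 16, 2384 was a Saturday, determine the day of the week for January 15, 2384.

Sunday

Count forward from the earlier date (January 15, 2384) to the later (June 16, 2384):
January 2384: 31 − 15 = 16 days remain.
Then February 2384 (29), March (31), April (30), May (31): 29 + 31 + 30 + 31 = 121 days.
June 1–16, 2384: 16 days.
Total: 16 + 121 + 16 = 153 days.
153 mod 7 = 6, so 6 days before Saturday is Sunday.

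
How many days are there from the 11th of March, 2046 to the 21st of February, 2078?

Day-of-year of March 11, 2046: 70.
Day-of-year of February 21, 2078: 52.
2046 has 365 days, so 365 − 70 = 295 days remain in 2046.
Full years 2047–2077: 23 common + 8 leap = 23×365 + 8×366 = 11323 days.
Total: 295 + 11323 + 52 = 11670 days.

11670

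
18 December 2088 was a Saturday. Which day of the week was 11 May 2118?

From December 18, 2088 to December 18, 2117: 29 years, of which 6 contain a Feb 29 — 23×365 + 6×366 = 10591 days.
(2100 is not a leap year (divisible by 100 but not 400).)
December 2117: 31 − 18 = 13 days remain.
Then January (31), February 2118 (28), March (31), April (30): 31 + 28 + 31 + 30 = 120 days.
May 1–11, 2118: 11 days.
Residual: 144 days.
Total: 10735 days.
10735 mod 7 = 4, so 4 days after Saturday is Wednesday.

Wednesday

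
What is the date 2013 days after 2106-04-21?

2111-10-25

Count 2013 days after April 21, 2106:
Day-of-year of April 21, 2106: 111.
Day-of-year of October 25, 2111: 298.
2106 has 365 days, so 365 − 111 = 254 days remain in 2106.
Full years: 2107: 365; 2108: 366; 2109: 365; 2110: 365. Sum = 1461.
Total: 254 + 1461 + 298 = 2013 days.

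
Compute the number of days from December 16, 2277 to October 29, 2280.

1048

Day-of-year of December 16, 2277: 350.
Day-of-year of October 29, 2280: 303.
2277 has 365 days, so 365 − 350 = 15 days remain in 2277.
Full years: 2278: 365; 2279: 365. Sum = 730.
Total: 15 + 730 + 303 = 1048 days.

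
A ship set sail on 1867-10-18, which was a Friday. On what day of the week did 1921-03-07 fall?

Monday

From October 18, 1867 to October 18, 1920: 53 years, of which 13 contain a Feb 29 — 40×365 + 13×366 = 19358 days.
(1900 is not a leap year (divisible by 100 but not 400).)
October 1920: 31 − 18 = 13 days remain.
Then November (30), December (31), January (31), February 1921 (28): 30 + 31 + 31 + 28 = 120 days.
March 1–7, 1921: 7 days.
Residual: 140 days.
Total: 19498 days.
19498 mod 7 = 3, so 3 days after Friday is Monday.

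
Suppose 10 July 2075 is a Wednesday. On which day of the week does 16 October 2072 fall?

Sunday

Count forward from the earlier date (October 16, 2072) to the later (July 10, 2075):
Day-of-year of October 16, 2072: 290.
Day-of-year of July 10, 2075: 191.
2072 has 366 days, so 366 − 290 = 76 days remain in 2072.
Full years: 2073: 365; 2074: 365. Sum = 730.
Total: 76 + 730 + 191 = 997 days.
997 mod 7 = 3, so 3 days before Wednesday is Sunday.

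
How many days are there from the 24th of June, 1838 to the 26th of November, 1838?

June 1838: 30 − 24 = 6 days remain.
Then July (31), August (31), September (30), October (31): 31 + 31 + 30 + 31 = 123 days.
November 1–26, 1838: 26 days.
Total: 6 + 123 + 26 = 155 days.

155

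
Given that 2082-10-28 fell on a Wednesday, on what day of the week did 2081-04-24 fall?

Count forward from the earlier date (April 24, 2081) to the later (October 28, 2082):
Day-of-year of April 24, 2081: 114.
Day-of-year of October 28, 2082: 301.
2081 has 365 days, so 365 − 114 = 251 days remain in 2081.
Total: 251 + 301 = 552 days.
552 mod 7 = 6, so 6 days before Wednesday is Thursday.

Thursday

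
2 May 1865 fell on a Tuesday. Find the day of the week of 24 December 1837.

Sunday

Count forward from the earlier date (December 24, 1837) to the later (May 2, 1865):
Day-of-year of December 24, 1837: 358.
Day-of-year of May 2, 1865: 122.
1837 has 365 days, so 365 − 358 = 7 days remain in 1837.
Full years 1838–1864: 20 common + 7 leap = 20×365 + 7×366 = 9862 days.
Total: 7 + 9862 + 122 = 9991 days.
9991 mod 7 = 2, so 2 days before Tuesday is Sunday.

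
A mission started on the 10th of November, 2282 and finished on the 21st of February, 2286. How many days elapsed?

1199

November 10, 2282 → November 10, 2283: 365 days.
November 10, 2283 → November 10, 2284: 366 days (2284 is a leap year).
November 10, 2284 → November 10, 2285: 365 days.
November 2285: 30 − 10 = 20 days remain.
Then December (31), January (31): 31 + 31 = 62 days.
February 1–21, 2286: 21 days (2286 is not a leap year).
Residual: 103 days.
Total: 1199 days.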